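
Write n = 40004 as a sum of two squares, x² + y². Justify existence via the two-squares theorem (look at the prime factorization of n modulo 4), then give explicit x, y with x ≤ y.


Step 1: Factor n = 40004 = 2^2 · 73 · 137.
Step 2: Check the mod-4 condition on each prime factor: 2 = 2 (special); 73 ≡ 1 (mod 4), exponent 1; 137 ≡ 1 (mod 4), exponent 1.
All primes ≡ 3 (mod 4) appear to even exponent (or don't appear), so by the two-squares theorem n IS expressible as a sum of two squares.
Step 3: Build a representation. Group n = k² · m with k = 2 and m = 73 · 137 = 10001 (a product of primes ≡ 1 (mod 4)); a representation of m scales to one of n via (k·x)² + (k·y)² = k²(x² + y²). Each prime p ≡ 1 (mod 4) is itself a sum of two squares; find a² by testing p − a² for a perfect square:
  73: 73 − 1² = 72, 73 − 2² = 69, 73 − 3² = 64 = 8² ⇒ 73 = 3² + 8².
  137: 137 − 1² = 136, 137 − 2² = 133, 137 − 3² = 128, 137 − 4² = 121 = 11² ⇒ 137 = 4² + 11².
  Combine using the Brahmagupta–Fibonacci identity (a² + b²)(c² + d²) = (ac − bd)² + (ad + bc)² = (ac + bd)² + (ad − bc)²:
  73 · 137 = 10001: from (3² + 8²)(4² + 11²), take (3·4 − 8·11, 3·11 + 8·4) = (12 − 88, 33 + 32) = (-76, 65); dropping signs (only squares matter) gives (76, 65); check 76² + 65² = 5776 + 4225 = 10001 ✓.
  Scale by k = 2: (2·76, 2·65) = (152, 130).
Step 4: Order so x ≤ y and verify: 130² + 152² = 16900 + 23104 = 40004 = n. ✓

n = 40004 = 130² + 152² (one valid representation with x ≤ y).


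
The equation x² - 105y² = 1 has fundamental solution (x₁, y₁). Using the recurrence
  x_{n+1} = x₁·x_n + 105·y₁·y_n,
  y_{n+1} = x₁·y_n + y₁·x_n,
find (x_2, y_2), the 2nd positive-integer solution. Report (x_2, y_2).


Step 1: Find the fundamental solution (x₁, y₁) of x² - 105y² = 1.
  Expand √105 as a continued fraction. a₀ = ⌊√105⌋ = 10; iterate m_{k+1} = d_k·a_k − m_k, d_{k+1} = (105 − m_{k+1}²)/d_k, a_{k+1} = ⌊(a₀ + m_{k+1})/d_{k+1}⌋ (starting m₀ = 0, d₀ = 1), with convergents p_k = a_k·p_{k-1} + p_{k-2}, q_k = a_k·q_{k-1} + q_{k-2} (p₋₁ = 1, q₋₁ = 0):
  k = 0: a₀ = 10; p₀/q₀ = 10/1; p₀² − 105·q₀² = 100 − 105 = -5.
  k = 1: m = 10, d = 5, a = ⌊(10 + 10)/5⌋ = 4; p/q = (4·10 + 1)/(4·1 + 0) = 41/4; p² − 105·q² = 1681 − 1680 = 1.
  The first convergent with p² − 105·q² = 1 gives the fundamental solution (x₁, y₁) = (41, 4).
Step 2: Apply the recurrence (x_{n+1}, y_{n+1}) = (x₁x_n + 105y₁y_n, x₁y_n + y₁x_n) repeatedly.
  From (x_1, y_1) = (41, 4): x_2 = 41·41 + 105·4·4 = 3361; y_2 = 41·4 + 4·41 = 328.
Step 3: Verify x_2² - 105·y_2² = 11296321 - 11296320 = 1 (should be 1). ✓

(x_1, y_1) = (41, 4); (x_2, y_2) = (3361, 328).


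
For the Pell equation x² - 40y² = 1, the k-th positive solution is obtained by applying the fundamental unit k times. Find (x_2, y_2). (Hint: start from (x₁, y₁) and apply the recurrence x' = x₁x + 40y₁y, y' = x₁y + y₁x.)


Step 1: Find the fundamental solution (x₁, y₁) of x² - 40y² = 1.
  Expand √40 as a continued fraction. a₀ = ⌊√40⌋ = 6; iterate m_{k+1} = d_k·a_k − m_k, d_{k+1} = (40 − m_{k+1}²)/d_k, a_{k+1} = ⌊(a₀ + m_{k+1})/d_{k+1}⌋ (starting m₀ = 0, d₀ = 1), with convergents p_k = a_k·p_{k-1} + p_{k-2}, q_k = a_k·q_{k-1} + q_{k-2} (p₋₁ = 1, q₋₁ = 0):
  k = 0: a₀ = 6; p₀/q₀ = 6/1; p₀² − 40·q₀² = 36 − 40 = -4.
  k = 1: m = 6, d = 4, a = ⌊(6 + 6)/4⌋ = 3; p/q = (3·6 + 1)/(3·1 + 0) = 19/3; p² − 40·q² = 361 − 360 = 1.
  The first convergent with p² − 40·q² = 1 gives the fundamental solution (x₁, y₁) = (19, 3).
Step 2: Apply the recurrence (x_{n+1}, y_{n+1}) = (x₁x_n + 40y₁y_n, x₁y_n + y₁x_n) repeatedly.
  From (x_1, y_1) = (19, 3): x_2 = 19·19 + 40·3·3 = 721; y_2 = 19·3 + 3·19 = 114.
Step 3: Verify x_2² - 40·y_2² = 519841 - 519840 = 1 (should be 1). ✓

(x_1, y_1) = (19, 3); (x_2, y_2) = (721, 114).


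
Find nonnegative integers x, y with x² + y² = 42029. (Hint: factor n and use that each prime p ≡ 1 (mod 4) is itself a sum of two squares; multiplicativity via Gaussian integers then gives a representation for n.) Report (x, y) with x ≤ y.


Step 1: Factor n = 42029 = 13 · 53 · 61.
Step 2: Check the mod-4 condition on each prime factor: 13 ≡ 1 (mod 4), exponent 1; 53 ≡ 1 (mod 4), exponent 1; 61 ≡ 1 (mod 4), exponent 1.
All primes ≡ 3 (mod 4) appear to even exponent (or don't appear), so by the two-squares theorem n IS expressible as a sum of two squares.
Step 3: Build a representation. Here n = 13 · 53 · 61 is a product of primes ≡ 1 (mod 4). Each prime p ≡ 1 (mod 4) is itself a sum of two squares; find a² by testing p − a² for a perfect square:
  13: 13 − 1² = 12, 13 − 2² = 9 = 3² ⇒ 13 = 2² + 3².
  53: 53 − 1² = 52, 53 − 2² = 49 = 7² ⇒ 53 = 2² + 7².
  61: 61 − 1² = 60, 61 − 2² = 57, 61 − 3² = 52, 61 − 4² = 45, 61 − 5² = 36 = 6² ⇒ 61 = 5² + 6².
  Combine using the Brahmagupta–Fibonacci identity (a² + b²)(c² + d²) = (ac − bd)² + (ad + bc)² = (ac + bd)² + (ad − bc)²:
  13 · 53 = 689: from (2² + 3²)(2² + 7²), take (2·2 − 3·7, 2·7 + 3·2) = (4 − 21, 14 + 6) = (-17, 20); dropping signs (only squares matter) gives (17, 20); check 17² + 20² = 289 + 400 = 689 ✓.
  689 · 61 = 42029: from (17² + 20²)(5² + 6²), take (17·5 − 20·6, 17·6 + 20·5) = (85 − 120, 102 + 100) = (-35, 202); dropping signs (only squares matter) gives (35, 202); check 35² + 202² = 1225 + 40804 = 42029 ✓.
Step 4: Order so x ≤ y and verify: 35² + 202² = 1225 + 40804 = 42029 = n. ✓

n = 42029 = 35² + 202² (one valid representation with x ≤ y).


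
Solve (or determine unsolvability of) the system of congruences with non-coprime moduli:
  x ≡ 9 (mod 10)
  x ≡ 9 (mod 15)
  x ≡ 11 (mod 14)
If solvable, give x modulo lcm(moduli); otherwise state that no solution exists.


Moduli 10, 15, 14 are not pairwise coprime, so CRT works modulo lcm(m_i) when all pairwise compatibility conditions hold.
Pairwise compatibility: gcd(m_i, m_j) must divide a_i - a_j for every pair.
Merge one congruence at a time:
  Start: x ≡ 9 (mod 10).
  Combine with x ≡ 9 (mod 15): gcd(10, 15) = 5; 9 - 9 = 0, which IS divisible by 5, so compatible.
    Write x = 9 + 10·t and substitute into x ≡ 9 (mod 15): 10·t ≡ 9 − 9 = 0 (mod 15).
    Divide the congruence (and modulus) by g = 5: 2·t ≡ 0 (mod 3).
    The inverse of 2 mod 3 is 2 (since 2·2 = 4 = 1·3 + 1), so t ≡ 2·0 = 0 ≡ 0 (mod 3).
    Then x = 9 + 10·0 = 9, valid modulo lcm(10, 15) = 30: x ≡ 9 (mod 30).
  Combine with x ≡ 11 (mod 14): gcd(30, 14) = 2; 11 - 9 = 2, which IS divisible by 2, so compatible.
    Write x = 9 + 30·t and substitute into x ≡ 11 (mod 14): 30·t ≡ 11 − 9 = 2 (mod 14).
    Divide the congruence (and modulus) by g = 2: 15·t ≡ 1 (mod 7).
    Reduce coefficients mod 7: 1·t ≡ 1 (mod 7).
    So t ≡ 1 (mod 7).
    Then x = 9 + 30·1 = 39, valid modulo lcm(30, 14) = 210: x ≡ 39 (mod 210).
Verify: 39 mod 10 = 9, 39 mod 15 = 9, 39 mod 14 = 11.

x ≡ 39 (mod 210).


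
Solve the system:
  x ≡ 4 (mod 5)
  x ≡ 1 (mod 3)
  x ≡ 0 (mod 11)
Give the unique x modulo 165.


Moduli 5, 3, 11 are pairwise coprime; by CRT there is a unique solution modulo M = 5 · 3 · 11 = 165.
Solve pairwise, accumulating the modulus:
  Start with x ≡ 4 (mod 5).
  Combine with x ≡ 1 (mod 3): since gcd(5, 3) = 1, we get a unique residue mod 15.
    Write x = 4 + 5·t and substitute into x ≡ 1 (mod 3): 5·t ≡ 1 − 4 = -3 (mod 3).
    Reduce coefficients mod 3: 2·t ≡ 0 (mod 3).
    The inverse of 2 mod 3 is 2 (since 2·2 = 4 = 1·3 + 1), so t ≡ 2·0 = 0 ≡ 0 (mod 3).
    Then x = 4 + 5·0 = 4, valid modulo lcm(5, 3) = 15: x ≡ 4 (mod 15).
  Combine with x ≡ 0 (mod 11): since gcd(15, 11) = 1, we get a unique residue mod 165.
    Write x = 4 + 15·t and substitute into x ≡ 0 (mod 11): 15·t ≡ 0 − 4 = -4 (mod 11).
    Reduce coefficients mod 11: 4·t ≡ 7 (mod 11).
    The inverse of 4 mod 11 is 3 (since 4·3 = 12 = 1·11 + 1), so t ≡ 3·7 = 21 ≡ 10 (mod 11).
    Then x = 4 + 15·10 = 154, valid modulo lcm(15, 11) = 165: x ≡ 154 (mod 165).
Verify: 154 mod 5 = 4 ✓, 154 mod 3 = 1 ✓, 154 mod 11 = 0 ✓.

x ≡ 154 (mod 165).


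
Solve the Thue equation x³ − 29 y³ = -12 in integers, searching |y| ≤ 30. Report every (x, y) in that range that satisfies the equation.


The equation is x³ - 29y³ = -12. For fixed y, x³ = 29·y³ − 12, so a solution requires the RHS to be a perfect cube.
Strategy: iterate y from -30 to 30, compute RHS = 29·y³ − 12, and check whether it is a (positive or negative) perfect cube.
Check small values of y:
  y = 0: RHS = -12 is not a perfect cube.
  y = 1: RHS = 17 is not a perfect cube.
  y = -1: RHS = -41 is not a perfect cube.
  y = 2: RHS = 220 is not a perfect cube.
  y = -2: RHS = -244 is not a perfect cube.
  y = 3: RHS = 771 is not a perfect cube.
  y = -3: RHS = -795 is not a perfect cube.
Continuing the search up to |y| = 30 finds no solutions either.
No (x, y) in the scanned range satisfies the equation.

No integer solutions with |y| ≤ 30.


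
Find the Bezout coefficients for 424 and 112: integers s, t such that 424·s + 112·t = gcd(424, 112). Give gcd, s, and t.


Euclidean algorithm on (424, 112) — divide until remainder is 0:
  424 = 3 · 112 + 88
  112 = 1 · 88 + 24
  88 = 3 · 24 + 16
  24 = 1 · 16 + 8
  16 = 2 · 8 + 0
gcd(424, 112) = 8.
Track Bezout coefficients alongside the remainders: start with r₀ = 424 = a·1 + b·0 (s = 1, t = 0) and r₁ = 112 = a·0 + b·1 (s = 0, t = 1); each new remainder r_{k+1} = r_{k-1} − q_k·r_k inherits s_{k+1} = s_{k-1} − q_k·s_k, t_{k+1} = t_{k-1} − q_k·t_k, so r_k = a·s_k + b·t_k at every step:
  q = 3: r = 88, s = 1 − 3·0 = 1, t = 0 − 3·1 = -3  (check: 424·1 + 112·(-3) = 88)
  q = 1: r = 24, s = 0 − 1·1 = -1, t = 1 − 1·(-3) = 4  (check: 424·(-1) + 112·4 = 24)
  q = 3: r = 16, s = 1 − 3·(-1) = 4, t = -3 − 3·4 = -15  (check: 424·4 + 112·(-15) = 16)
  q = 1: r = 8, s = -1 − 1·4 = -5, t = 4 − 1·(-15) = 19  (check: 424·(-5) + 112·19 = 8)
The row with r = 8 (the gcd) gives the Bezout coefficients s = -5, t = 19.
Result: 424 · (-5) + 112 · (19) = 8.

gcd(424, 112) = 8; s = -5, t = 19 (check: 424·(-5) + 112·19 = 8).


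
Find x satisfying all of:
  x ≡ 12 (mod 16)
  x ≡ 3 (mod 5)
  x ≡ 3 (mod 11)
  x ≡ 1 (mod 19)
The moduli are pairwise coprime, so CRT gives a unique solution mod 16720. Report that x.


Product of moduli M = 16 · 5 · 11 · 19 = 16720.
Merge one congruence at a time:
  Start: x ≡ 12 (mod 16).
  Combine with x ≡ 3 (mod 5); new modulus lcm = 80.
    Write x = 12 + 16·t and substitute into x ≡ 3 (mod 5): 16·t ≡ 3 − 12 = -9 (mod 5).
    Reduce coefficients mod 5: 1·t ≡ 1 (mod 5).
    So t ≡ 1 (mod 5).
    Then x = 12 + 16·1 = 28, valid modulo lcm(16, 5) = 80: x ≡ 28 (mod 80).
  Combine with x ≡ 3 (mod 11); new modulus lcm = 880.
    Write x = 28 + 80·t and substitute into x ≡ 3 (mod 11): 80·t ≡ 3 − 28 = -25 (mod 11).
    Reduce coefficients mod 11: 3·t ≡ 8 (mod 11).
    The inverse of 3 mod 11 is 4 (since 3·4 = 12 = 1·11 + 1), so t ≡ 4·8 = 32 ≡ 10 (mod 11).
    Then x = 28 + 80·10 = 828, valid modulo lcm(80, 11) = 880: x ≡ 828 (mod 880).
  Combine with x ≡ 1 (mod 19); new modulus lcm = 16720.
    Write x = 828 + 880·t and substitute into x ≡ 1 (mod 19): 880·t ≡ 1 − 828 = -827 (mod 19).
    Reduce coefficients mod 19: 6·t ≡ 9 (mod 19).
    The inverse of 6 mod 19 is 16 (since 6·16 = 96 = 5·19 + 1), so t ≡ 16·9 = 144 ≡ 11 (mod 19).
    Then x = 828 + 880·11 = 10508, valid modulo lcm(880, 19) = 16720: x ≡ 10508 (mod 16720).
Verify against each original: 10508 mod 16 = 12, 10508 mod 5 = 3, 10508 mod 11 = 3, 10508 mod 19 = 1.

x ≡ 10508 (mod 16720).


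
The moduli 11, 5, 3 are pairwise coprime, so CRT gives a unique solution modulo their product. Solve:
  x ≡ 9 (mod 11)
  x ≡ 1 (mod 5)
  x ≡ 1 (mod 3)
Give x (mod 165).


Moduli 11, 5, 3 are pairwise coprime; by CRT there is a unique solution modulo M = 11 · 5 · 3 = 165.
Solve pairwise, accumulating the modulus:
  Start with x ≡ 9 (mod 11).
  Combine with x ≡ 1 (mod 5): since gcd(11, 5) = 1, we get a unique residue mod 55.
    Write x = 9 + 11·t and substitute into x ≡ 1 (mod 5): 11·t ≡ 1 − 9 = -8 (mod 5).
    Reduce coefficients mod 5: 1·t ≡ 2 (mod 5).
    So t ≡ 2 (mod 5).
    Then x = 9 + 11·2 = 31, valid modulo lcm(11, 5) = 55: x ≡ 31 (mod 55).
  Combine with x ≡ 1 (mod 3): since gcd(55, 3) = 1, we get a unique residue mod 165.
    Write x = 31 + 55·t and substitute into x ≡ 1 (mod 3): 55·t ≡ 1 − 31 = -30 (mod 3).
    Reduce coefficients mod 3: 1·t ≡ 0 (mod 3).
    So t ≡ 0 (mod 3).
    Then x = 31 + 55·0 = 31, valid modulo lcm(55, 3) = 165: x ≡ 31 (mod 165).
Verify: 31 mod 11 = 9 ✓, 31 mod 5 = 1 ✓, 31 mod 3 = 1 ✓.

x ≡ 31 (mod 165).


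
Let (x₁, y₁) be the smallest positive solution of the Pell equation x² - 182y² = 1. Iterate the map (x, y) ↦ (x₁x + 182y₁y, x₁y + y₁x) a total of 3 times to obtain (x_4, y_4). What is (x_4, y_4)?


Step 1: Find the fundamental solution (x₁, y₁) of x² - 182y² = 1.
  Expand √182 as a continued fraction. a₀ = ⌊√182⌋ = 13; iterate m_{k+1} = d_k·a_k − m_k, d_{k+1} = (182 − m_{k+1}²)/d_k, a_{k+1} = ⌊(a₀ + m_{k+1})/d_{k+1}⌋ (starting m₀ = 0, d₀ = 1), with convergents p_k = a_k·p_{k-1} + p_{k-2}, q_k = a_k·q_{k-1} + q_{k-2} (p₋₁ = 1, q₋₁ = 0):
  k = 0: a₀ = 13; p₀/q₀ = 13/1; p₀² − 182·q₀² = 169 − 182 = -13.
  k = 1: m = 13, d = 13, a = ⌊(13 + 13)/13⌋ = 2; p/q = (2·13 + 1)/(2·1 + 0) = 27/2; p² − 182·q² = 729 − 728 = 1.
  The first convergent with p² − 182·q² = 1 gives the fundamental solution (x₁, y₁) = (27, 2).
Step 2: Apply the recurrence (x_{n+1}, y_{n+1}) = (x₁x_n + 182y₁y_n, x₁y_n + y₁x_n) repeatedly.
  From (x_1, y_1) = (27, 2): x_2 = 27·27 + 182·2·2 = 1457; y_2 = 27·2 + 2·27 = 108.
  From (x_2, y_2) = (1457, 108): x_3 = 27·1457 + 182·2·108 = 78651; y_3 = 27·108 + 2·1457 = 5830.
  From (x_3, y_3) = (78651, 5830): x_4 = 27·78651 + 182·2·5830 = 4245697; y_4 = 27·5830 + 2·78651 = 314712.
Step 3: Verify x_4² - 182·y_4² = 18025943015809 - 18025943015808 = 1 (should be 1). ✓

(x_1, y_1) = (27, 2); (x_4, y_4) = (4245697, 314712).


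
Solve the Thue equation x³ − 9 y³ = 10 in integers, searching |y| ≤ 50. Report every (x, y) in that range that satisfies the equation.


The equation is x³ - 9y³ = 10. For fixed y, x³ = 9·y³ + 10, so a solution requires the RHS to be a perfect cube.
Strategy: iterate y from -50 to 50, compute RHS = 9·y³ + 10, and check whether it is a (positive or negative) perfect cube.
Check small values of y:
  y = 0: RHS = 10 is not a perfect cube.
  y = 1: RHS = 19 is not a perfect cube.
  y = -1: RHS = 1 = (1)³ ⇒ x = 1 works.
  y = 2: RHS = 82 is not a perfect cube.
  y = -2: RHS = -62 is not a perfect cube.
  y = 3: RHS = 253 is not a perfect cube.
  y = -3: RHS = -233 is not a perfect cube.
Continuing the search up to |y| = 50 finds no further solutions beyond those listed.
Collected solutions: (1, -1).

Solutions (with |y| ≤ 50): (1, -1).


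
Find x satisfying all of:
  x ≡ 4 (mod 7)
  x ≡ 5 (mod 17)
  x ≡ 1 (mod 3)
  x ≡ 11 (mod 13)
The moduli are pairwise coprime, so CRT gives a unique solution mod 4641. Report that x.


Product of moduli M = 7 · 17 · 3 · 13 = 4641.
Merge one congruence at a time:
  Start: x ≡ 4 (mod 7).
  Combine with x ≡ 5 (mod 17); new modulus lcm = 119.
    Write x = 4 + 7·t and substitute into x ≡ 5 (mod 17): 7·t ≡ 5 − 4 = 1 (mod 17).
    The inverse of 7 mod 17 is 5 (since 7·5 = 35 = 2·17 + 1), so t ≡ 5·1 = 5 ≡ 5 (mod 17).
    Then x = 4 + 7·5 = 39, valid modulo lcm(7, 17) = 119: x ≡ 39 (mod 119).
  Combine with x ≡ 1 (mod 3); new modulus lcm = 357.
    Write x = 39 + 119·t and substitute into x ≡ 1 (mod 3): 119·t ≡ 1 − 39 = -38 (mod 3).
    Reduce coefficients mod 3: 2·t ≡ 1 (mod 3).
    The inverse of 2 mod 3 is 2 (since 2·2 = 4 = 1·3 + 1), so t ≡ 2·1 = 2 ≡ 2 (mod 3).
    Then x = 39 + 119·2 = 277, valid modulo lcm(119, 3) = 357: x ≡ 277 (mod 357).
  Combine with x ≡ 11 (mod 13); new modulus lcm = 4641.
    Write x = 277 + 357·t and substitute into x ≡ 11 (mod 13): 357·t ≡ 11 − 277 = -266 (mod 13).
    Reduce coefficients mod 13: 6·t ≡ 7 (mod 13).
    The inverse of 6 mod 13 is 11 (since 6·11 = 66 = 5·13 + 1), so t ≡ 11·7 = 77 ≡ 12 (mod 13).
    Then x = 277 + 357·12 = 4561, valid modulo lcm(357, 13) = 4641: x ≡ 4561 (mod 4641).
Verify against each original: 4561 mod 7 = 4, 4561 mod 17 = 5, 4561 mod 3 = 1, 4561 mod 13 = 11.

x ≡ 4561 (mod 4641).


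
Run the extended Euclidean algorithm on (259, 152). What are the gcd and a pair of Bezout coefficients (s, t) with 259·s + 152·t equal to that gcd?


Euclidean algorithm on (259, 152) — divide until remainder is 0:
  259 = 1 · 152 + 107
  152 = 1 · 107 + 45
  107 = 2 · 45 + 17
  45 = 2 · 17 + 11
  17 = 1 · 11 + 6
  11 = 1 · 6 + 5
  6 = 1 · 5 + 1
  5 = 5 · 1 + 0
gcd(259, 152) = 1.
Track Bezout coefficients alongside the remainders: start with r₀ = 259 = a·1 + b·0 (s = 1, t = 0) and r₁ = 152 = a·0 + b·1 (s = 0, t = 1); each new remainder r_{k+1} = r_{k-1} − q_k·r_k inherits s_{k+1} = s_{k-1} − q_k·s_k, t_{k+1} = t_{k-1} − q_k·t_k, so r_k = a·s_k + b·t_k at every step:
  q = 1: r = 107, s = 1 − 1·0 = 1, t = 0 − 1·1 = -1  (check: 259·1 + 152·(-1) = 107)
  q = 1: r = 45, s = 0 − 1·1 = -1, t = 1 − 1·(-1) = 2  (check: 259·(-1) + 152·2 = 45)
  q = 2: r = 17, s = 1 − 2·(-1) = 3, t = -1 − 2·2 = -5  (check: 259·3 + 152·(-5) = 17)
  q = 2: r = 11, s = -1 − 2·3 = -7, t = 2 − 2·(-5) = 12  (check: 259·(-7) + 152·12 = 11)
  q = 1: r = 6, s = 3 − 1·(-7) = 10, t = -5 − 1·12 = -17  (check: 259·10 + 152·(-17) = 6)
  q = 1: r = 5, s = -7 − 1·10 = -17, t = 12 − 1·(-17) = 29  (check: 259·(-17) + 152·29 = 5)
  q = 1: r = 1, s = 10 − 1·(-17) = 27, t = -17 − 1·29 = -46  (check: 259·27 + 152·(-46) = 1)
The row with r = 1 (the gcd) gives the Bezout coefficients s = 27, t = -46.
Result: 259 · (27) + 152 · (-46) = 1.

gcd(259, 152) = 1; s = 27, t = -46 (check: 259·27 + 152·(-46) = 1).


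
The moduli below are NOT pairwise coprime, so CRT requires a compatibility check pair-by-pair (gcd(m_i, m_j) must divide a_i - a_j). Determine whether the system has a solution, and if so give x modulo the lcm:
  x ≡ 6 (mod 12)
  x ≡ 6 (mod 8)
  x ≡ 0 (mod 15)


Moduli 12, 8, 15 are not pairwise coprime, so CRT works modulo lcm(m_i) when all pairwise compatibility conditions hold.
Pairwise compatibility: gcd(m_i, m_j) must divide a_i - a_j for every pair.
Merge one congruence at a time:
  Start: x ≡ 6 (mod 12).
  Combine with x ≡ 6 (mod 8): gcd(12, 8) = 4; 6 - 6 = 0, which IS divisible by 4, so compatible.
    Write x = 6 + 12·t and substitute into x ≡ 6 (mod 8): 12·t ≡ 6 − 6 = 0 (mod 8).
    Divide the congruence (and modulus) by g = 4: 3·t ≡ 0 (mod 2).
    Reduce coefficients mod 2: 1·t ≡ 0 (mod 2).
    So t ≡ 0 (mod 2).
    Then x = 6 + 12·0 = 6, valid modulo lcm(12, 8) = 24: x ≡ 6 (mod 24).
  Combine with x ≡ 0 (mod 15): gcd(24, 15) = 3; 0 - 6 = -6, which IS divisible by 3, so compatible.
    Write x = 6 + 24·t and substitute into x ≡ 0 (mod 15): 24·t ≡ 0 − 6 = -6 (mod 15).
    Divide the congruence (and modulus) by g = 3: 8·t ≡ -2 (mod 5).
    Reduce coefficients mod 5: 3·t ≡ 3 (mod 5).
    The inverse of 3 mod 5 is 2 (since 3·2 = 6 = 1·5 + 1), so t ≡ 2·3 = 6 ≡ 1 (mod 5).
    Then x = 6 + 24·1 = 30, valid modulo lcm(24, 15) = 120: x ≡ 30 (mod 120).
Verify: 30 mod 12 = 6, 30 mod 8 = 6, 30 mod 15 = 0.

x ≡ 30 (mod 120).


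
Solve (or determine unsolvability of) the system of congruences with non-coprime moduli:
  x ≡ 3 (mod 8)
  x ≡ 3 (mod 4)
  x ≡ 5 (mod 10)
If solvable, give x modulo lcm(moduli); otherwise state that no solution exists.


Moduli 8, 4, 10 are not pairwise coprime, so CRT works modulo lcm(m_i) when all pairwise compatibility conditions hold.
Pairwise compatibility: gcd(m_i, m_j) must divide a_i - a_j for every pair.
Merge one congruence at a time:
  Start: x ≡ 3 (mod 8).
  Combine with x ≡ 3 (mod 4): gcd(8, 4) = 4; 3 - 3 = 0, which IS divisible by 4, so compatible.
    Write x = 3 + 8·t and substitute into x ≡ 3 (mod 4): 8·t ≡ 3 − 3 = 0 (mod 4).
    Divide the congruence (and modulus) by g = 4: 2·t ≡ 0 (mod 1).
    Modulo 1 every t works; take t = 0.
    Then x = 3 + 8·0 = 3, valid modulo lcm(8, 4) = 8: x ≡ 3 (mod 8).
  Combine with x ≡ 5 (mod 10): gcd(8, 10) = 2; 5 - 3 = 2, which IS divisible by 2, so compatible.
    Write x = 3 + 8·t and substitute into x ≡ 5 (mod 10): 8·t ≡ 5 − 3 = 2 (mod 10).
    Divide the congruence (and modulus) by g = 2: 4·t ≡ 1 (mod 5).
    The inverse of 4 mod 5 is 4 (since 4·4 = 16 = 3·5 + 1), so t ≡ 4·1 = 4 ≡ 4 (mod 5).
    Then x = 3 + 8·4 = 35, valid modulo lcm(8, 10) = 40: x ≡ 35 (mod 40).
Verify: 35 mod 8 = 3, 35 mod 4 = 3, 35 mod 10 = 5.

x ≡ 35 (mod 40).


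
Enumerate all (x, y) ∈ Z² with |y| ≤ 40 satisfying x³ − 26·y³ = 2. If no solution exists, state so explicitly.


The equation is x³ - 26y³ = 2. For fixed y, x³ = 26·y³ + 2, so a solution requires the RHS to be a perfect cube.
Strategy: iterate y from -40 to 40, compute RHS = 26·y³ + 2, and check whether it is a (positive or negative) perfect cube.
Check small values of y:
  y = 0: RHS = 2 is not a perfect cube.
  y = 1: RHS = 28 is not a perfect cube.
  y = -1: RHS = -24 is not a perfect cube.
  y = 2: RHS = 210 is not a perfect cube.
  y = -2: RHS = -206 is not a perfect cube.
  y = 3: RHS = 704 is not a perfect cube.
  y = -3: RHS = -700 is not a perfect cube.
Continuing the search up to |y| = 40 finds no solutions either.
No (x, y) in the scanned range satisfies the equation.

No integer solutions with |y| ≤ 40.


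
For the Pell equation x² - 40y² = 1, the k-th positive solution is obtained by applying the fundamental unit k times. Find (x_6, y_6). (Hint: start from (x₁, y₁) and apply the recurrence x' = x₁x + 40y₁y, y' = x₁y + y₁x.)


Step 1: Find the fundamental solution (x₁, y₁) of x² - 40y² = 1.
  Expand √40 as a continued fraction. a₀ = ⌊√40⌋ = 6; iterate m_{k+1} = d_k·a_k − m_k, d_{k+1} = (40 − m_{k+1}²)/d_k, a_{k+1} = ⌊(a₀ + m_{k+1})/d_{k+1}⌋ (starting m₀ = 0, d₀ = 1), with convergents p_k = a_k·p_{k-1} + p_{k-2}, q_k = a_k·q_{k-1} + q_{k-2} (p₋₁ = 1, q₋₁ = 0):
  k = 0: a₀ = 6; p₀/q₀ = 6/1; p₀² − 40·q₀² = 36 − 40 = -4.
  k = 1: m = 6, d = 4, a = ⌊(6 + 6)/4⌋ = 3; p/q = (3·6 + 1)/(3·1 + 0) = 19/3; p² − 40·q² = 361 − 360 = 1.
  The first convergent with p² − 40·q² = 1 gives the fundamental solution (x₁, y₁) = (19, 3).
Step 2: Apply the recurrence (x_{n+1}, y_{n+1}) = (x₁x_n + 40y₁y_n, x₁y_n + y₁x_n) repeatedly.
  From (x_1, y_1) = (19, 3): x_2 = 19·19 + 40·3·3 = 721; y_2 = 19·3 + 3·19 = 114.
  From (x_2, y_2) = (721, 114): x_3 = 19·721 + 40·3·114 = 27379; y_3 = 19·114 + 3·721 = 4329.
  From (x_3, y_3) = (27379, 4329): x_4 = 19·27379 + 40·3·4329 = 1039681; y_4 = 19·4329 + 3·27379 = 164388.
  From (x_4, y_4) = (1039681, 164388): x_5 = 19·1039681 + 40·3·164388 = 39480499; y_5 = 19·164388 + 3·1039681 = 6242415.
  From (x_5, y_5) = (39480499, 6242415): x_6 = 19·39480499 + 40·3·6242415 = 1499219281; y_6 = 19·6242415 + 3·39480499 = 237047382.
Step 3: Verify x_6² - 40·y_6² = 2247658452522156961 - 2247658452522156960 = 1 (should be 1). ✓

(x_1, y_1) = (19, 3); (x_6, y_6) = (1499219281, 237047382).


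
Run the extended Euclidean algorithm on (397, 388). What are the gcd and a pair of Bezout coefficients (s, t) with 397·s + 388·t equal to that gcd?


Euclidean algorithm on (397, 388) — divide until remainder is 0:
  397 = 1 · 388 + 9
  388 = 43 · 9 + 1
  9 = 9 · 1 + 0
gcd(397, 388) = 1.
Track Bezout coefficients alongside the remainders: start with r₀ = 397 = a·1 + b·0 (s = 1, t = 0) and r₁ = 388 = a·0 + b·1 (s = 0, t = 1); each new remainder r_{k+1} = r_{k-1} − q_k·r_k inherits s_{k+1} = s_{k-1} − q_k·s_k, t_{k+1} = t_{k-1} − q_k·t_k, so r_k = a·s_k + b·t_k at every step:
  q = 1: r = 9, s = 1 − 1·0 = 1, t = 0 − 1·1 = -1  (check: 397·1 + 388·(-1) = 9)
  q = 43: r = 1, s = 0 − 43·1 = -43, t = 1 − 43·(-1) = 44  (check: 397·(-43) + 388·44 = 1)
The row with r = 1 (the gcd) gives the Bezout coefficients s = -43, t = 44.
Result: 397 · (-43) + 388 · (44) = 1.

gcd(397, 388) = 1; s = -43, t = 44 (check: 397·(-43) + 388·44 = 1).


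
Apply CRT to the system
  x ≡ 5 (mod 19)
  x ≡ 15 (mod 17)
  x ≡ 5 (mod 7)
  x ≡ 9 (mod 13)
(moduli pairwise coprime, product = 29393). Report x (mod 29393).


Product of moduli M = 19 · 17 · 7 · 13 = 29393.
Merge one congruence at a time:
  Start: x ≡ 5 (mod 19).
  Combine with x ≡ 15 (mod 17); new modulus lcm = 323.
    Write x = 5 + 19·t and substitute into x ≡ 15 (mod 17): 19·t ≡ 15 − 5 = 10 (mod 17).
    Reduce coefficients mod 17: 2·t ≡ 10 (mod 17).
    The inverse of 2 mod 17 is 9 (since 2·9 = 18 = 1·17 + 1), so t ≡ 9·10 = 90 ≡ 5 (mod 17).
    Then x = 5 + 19·5 = 100, valid modulo lcm(19, 17) = 323: x ≡ 100 (mod 323).
  Combine with x ≡ 5 (mod 7); new modulus lcm = 2261.
    Write x = 100 + 323·t and substitute into x ≡ 5 (mod 7): 323·t ≡ 5 − 100 = -95 (mod 7).
    Reduce coefficients mod 7: 1·t ≡ 3 (mod 7).
    So t ≡ 3 (mod 7).
    Then x = 100 + 323·3 = 1069, valid modulo lcm(323, 7) = 2261: x ≡ 1069 (mod 2261).
  Combine with x ≡ 9 (mod 13); new modulus lcm = 29393.
    Write x = 1069 + 2261·t and substitute into x ≡ 9 (mod 13): 2261·t ≡ 9 − 1069 = -1060 (mod 13).
    Reduce coefficients mod 13: 12·t ≡ 6 (mod 13).
    The inverse of 12 mod 13 is 12 (since 12·12 = 144 = 11·13 + 1), so t ≡ 12·6 = 72 ≡ 7 (mod 13).
    Then x = 1069 + 2261·7 = 16896, valid modulo lcm(2261, 13) = 29393: x ≡ 16896 (mod 29393).
Verify against each original: 16896 mod 19 = 5, 16896 mod 17 = 15, 16896 mod 7 = 5, 16896 mod 13 = 9.

x ≡ 16896 (mod 29393).


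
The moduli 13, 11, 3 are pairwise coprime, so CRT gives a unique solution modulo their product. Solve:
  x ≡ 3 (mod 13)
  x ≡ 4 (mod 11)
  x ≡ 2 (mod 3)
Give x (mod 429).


Moduli 13, 11, 3 are pairwise coprime; by CRT there is a unique solution modulo M = 13 · 11 · 3 = 429.
Solve pairwise, accumulating the modulus:
  Start with x ≡ 3 (mod 13).
  Combine with x ≡ 4 (mod 11): since gcd(13, 11) = 1, we get a unique residue mod 143.
    Write x = 3 + 13·t and substitute into x ≡ 4 (mod 11): 13·t ≡ 4 − 3 = 1 (mod 11).
    Reduce coefficients mod 11: 2·t ≡ 1 (mod 11).
    The inverse of 2 mod 11 is 6 (since 2·6 = 12 = 1·11 + 1), so t ≡ 6·1 = 6 ≡ 6 (mod 11).
    Then x = 3 + 13·6 = 81, valid modulo lcm(13, 11) = 143: x ≡ 81 (mod 143).
  Combine with x ≡ 2 (mod 3): since gcd(143, 3) = 1, we get a unique residue mod 429.
    Write x = 81 + 143·t and substitute into x ≡ 2 (mod 3): 143·t ≡ 2 − 81 = -79 (mod 3).
    Reduce coefficients mod 3: 2·t ≡ 2 (mod 3).
    The inverse of 2 mod 3 is 2 (since 2·2 = 4 = 1·3 + 1), so t ≡ 2·2 = 4 ≡ 1 (mod 3).
    Then x = 81 + 143·1 = 224, valid modulo lcm(143, 3) = 429: x ≡ 224 (mod 429).
Verify: 224 mod 13 = 3 ✓, 224 mod 11 = 4 ✓, 224 mod 3 = 2 ✓.

x ≡ 224 (mod 429).


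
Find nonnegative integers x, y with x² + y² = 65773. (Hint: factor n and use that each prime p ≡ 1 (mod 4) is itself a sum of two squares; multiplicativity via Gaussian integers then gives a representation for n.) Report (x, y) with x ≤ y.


Step 1: Factor n = 65773 = 17 · 53 · 73.
Step 2: Check the mod-4 condition on each prime factor: 17 ≡ 1 (mod 4), exponent 1; 53 ≡ 1 (mod 4), exponent 1; 73 ≡ 1 (mod 4), exponent 1.
All primes ≡ 3 (mod 4) appear to even exponent (or don't appear), so by the two-squares theorem n IS expressible as a sum of two squares.
Step 3: Build a representation. Here n = 17 · 53 · 73 is a product of primes ≡ 1 (mod 4). Each prime p ≡ 1 (mod 4) is itself a sum of two squares; find a² by testing p − a² for a perfect square:
  17: 17 − 1² = 16 = 4² ⇒ 17 = 1² + 4².
  53: 53 − 1² = 52, 53 − 2² = 49 = 7² ⇒ 53 = 2² + 7².
  73: 73 − 1² = 72, 73 − 2² = 69, 73 − 3² = 64 = 8² ⇒ 73 = 3² + 8².
  Combine using the Brahmagupta–Fibonacci identity (a² + b²)(c² + d²) = (ac − bd)² + (ad + bc)² = (ac + bd)² + (ad − bc)²:
  17 · 53 = 901: from (1² + 4²)(2² + 7²), take (1·2 − 4·7, 1·7 + 4·2) = (2 − 28, 7 + 8) = (-26, 15); dropping signs (only squares matter) gives (26, 15); check 26² + 15² = 676 + 225 = 901 ✓.
  901 · 73 = 65773: from (26² + 15²)(3² + 8²), take (26·3 − 15·8, 26·8 + 15·3) = (78 − 120, 208 + 45) = (-42, 253); dropping signs (only squares matter) gives (42, 253); check 42² + 253² = 1764 + 64009 = 65773 ✓.
Step 4: Order so x ≤ y and verify: 42² + 253² = 1764 + 64009 = 65773 = n. ✓

n = 65773 = 42² + 253² (one valid representation with x ≤ y).


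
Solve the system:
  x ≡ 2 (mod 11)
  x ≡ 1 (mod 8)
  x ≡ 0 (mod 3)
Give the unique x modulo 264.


Moduli 11, 8, 3 are pairwise coprime; by CRT there is a unique solution modulo M = 11 · 8 · 3 = 264.
Solve pairwise, accumulating the modulus:
  Start with x ≡ 2 (mod 11).
  Combine with x ≡ 1 (mod 8): since gcd(11, 8) = 1, we get a unique residue mod 88.
    Write x = 2 + 11·t and substitute into x ≡ 1 (mod 8): 11·t ≡ 1 − 2 = -1 (mod 8).
    Reduce coefficients mod 8: 3·t ≡ 7 (mod 8).
    The inverse of 3 mod 8 is 3 (since 3·3 = 9 = 1·8 + 1), so t ≡ 3·7 = 21 ≡ 5 (mod 8).
    Then x = 2 + 11·5 = 57, valid modulo lcm(11, 8) = 88: x ≡ 57 (mod 88).
  Combine with x ≡ 0 (mod 3): since gcd(88, 3) = 1, we get a unique residue mod 264.
    Write x = 57 + 88·t and substitute into x ≡ 0 (mod 3): 88·t ≡ 0 − 57 = -57 (mod 3).
    Reduce coefficients mod 3: 1·t ≡ 0 (mod 3).
    So t ≡ 0 (mod 3).
    Then x = 57 + 88·0 = 57, valid modulo lcm(88, 3) = 264: x ≡ 57 (mod 264).
Verify: 57 mod 11 = 2 ✓, 57 mod 8 = 1 ✓, 57 mod 3 = 0 ✓.

x ≡ 57 (mod 264).


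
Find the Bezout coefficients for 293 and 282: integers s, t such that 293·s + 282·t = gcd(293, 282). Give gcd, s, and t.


Euclidean algorithm on (293, 282) — divide until remainder is 0:
  293 = 1 · 282 + 11
  282 = 25 · 11 + 7
  11 = 1 · 7 + 4
  7 = 1 · 4 + 3
  4 = 1 · 3 + 1
  3 = 3 · 1 + 0
gcd(293, 282) = 1.
Track Bezout coefficients alongside the remainders: start with r₀ = 293 = a·1 + b·0 (s = 1, t = 0) and r₁ = 282 = a·0 + b·1 (s = 0, t = 1); each new remainder r_{k+1} = r_{k-1} − q_k·r_k inherits s_{k+1} = s_{k-1} − q_k·s_k, t_{k+1} = t_{k-1} − q_k·t_k, so r_k = a·s_k + b·t_k at every step:
  q = 1: r = 11, s = 1 − 1·0 = 1, t = 0 − 1·1 = -1  (check: 293·1 + 282·(-1) = 11)
  q = 25: r = 7, s = 0 − 25·1 = -25, t = 1 − 25·(-1) = 26  (check: 293·(-25) + 282·26 = 7)
  q = 1: r = 4, s = 1 − 1·(-25) = 26, t = -1 − 1·26 = -27  (check: 293·26 + 282·(-27) = 4)
  q = 1: r = 3, s = -25 − 1·26 = -51, t = 26 − 1·(-27) = 53  (check: 293·(-51) + 282·53 = 3)
  q = 1: r = 1, s = 26 − 1·(-51) = 77, t = -27 − 1·53 = -80  (check: 293·77 + 282·(-80) = 1)
The row with r = 1 (the gcd) gives the Bezout coefficients s = 77, t = -80.
Result: 293 · (77) + 282 · (-80) = 1.

gcd(293, 282) = 1; s = 77, t = -80 (check: 293·77 + 282·(-80) = 1).


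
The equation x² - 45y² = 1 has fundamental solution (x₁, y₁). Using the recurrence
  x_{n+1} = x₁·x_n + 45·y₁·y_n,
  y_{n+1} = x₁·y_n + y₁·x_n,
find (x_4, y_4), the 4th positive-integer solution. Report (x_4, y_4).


Step 1: Find the fundamental solution (x₁, y₁) of x² - 45y² = 1.
  Expand √45 as a continued fraction. a₀ = ⌊√45⌋ = 6; iterate m_{k+1} = d_k·a_k − m_k, d_{k+1} = (45 − m_{k+1}²)/d_k, a_{k+1} = ⌊(a₀ + m_{k+1})/d_{k+1}⌋ (starting m₀ = 0, d₀ = 1), with convergents p_k = a_k·p_{k-1} + p_{k-2}, q_k = a_k·q_{k-1} + q_{k-2} (p₋₁ = 1, q₋₁ = 0):
  k = 0: a₀ = 6; p₀/q₀ = 6/1; p₀² − 45·q₀² = 36 − 45 = -9.
  k = 1: m = 6, d = 9, a = ⌊(6 + 6)/9⌋ = 1; p/q = (1·6 + 1)/(1·1 + 0) = 7/1; p² − 45·q² = 49 − 45 = 4.
  k = 2: m = 3, d = 4, a = ⌊(6 + 3)/4⌋ = 2; p/q = (2·7 + 6)/(2·1 + 1) = 20/3; p² − 45·q² = 400 − 405 = -5.
  k = 3: m = 5, d = 5, a = ⌊(6 + 5)/5⌋ = 2; p/q = (2·20 + 7)/(2·3 + 1) = 47/7; p² − 45·q² = 2209 − 2205 = 4.
  k = 4: m = 5, d = 4, a = ⌊(6 + 5)/4⌋ = 2; p/q = (2·47 + 20)/(2·7 + 3) = 114/17; p² − 45·q² = 12996 − 13005 = -9.
  k = 5: m = 3, d = 9, a = ⌊(6 + 3)/9⌋ = 1; p/q = (1·114 + 47)/(1·17 + 7) = 161/24; p² − 45·q² = 25921 − 25920 = 1.
  The first convergent with p² − 45·q² = 1 gives the fundamental solution (x₁, y₁) = (161, 24).
Step 2: Apply the recurrence (x_{n+1}, y_{n+1}) = (x₁x_n + 45y₁y_n, x₁y_n + y₁x_n) repeatedly.
  From (x_1, y_1) = (161, 24): x_2 = 161·161 + 45·24·24 = 51841; y_2 = 161·24 + 24·161 = 7728.
  From (x_2, y_2) = (51841, 7728): x_3 = 161·51841 + 45·24·7728 = 16692641; y_3 = 161·7728 + 24·51841 = 2488392.
  From (x_3, y_3) = (16692641, 2488392): x_4 = 161·16692641 + 45·24·2488392 = 5374978561; y_4 = 161·2488392 + 24·16692641 = 801254496.
Step 3: Verify x_4² - 45·y_4² = 28890394531209630721 - 28890394531209630720 = 1 (should be 1). ✓

(x_1, y_1) = (161, 24); (x_4, y_4) = (5374978561, 801254496).


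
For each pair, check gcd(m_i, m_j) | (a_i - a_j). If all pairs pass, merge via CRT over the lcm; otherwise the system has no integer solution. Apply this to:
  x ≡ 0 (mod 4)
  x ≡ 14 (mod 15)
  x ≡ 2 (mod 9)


Moduli 4, 15, 9 are not pairwise coprime, so CRT works modulo lcm(m_i) when all pairwise compatibility conditions hold.
Pairwise compatibility: gcd(m_i, m_j) must divide a_i - a_j for every pair.
Merge one congruence at a time:
  Start: x ≡ 0 (mod 4).
  Combine with x ≡ 14 (mod 15): gcd(4, 15) = 1; 14 - 0 = 14, which IS divisible by 1, so compatible.
    Write x = 0 + 4·t and substitute into x ≡ 14 (mod 15): 4·t ≡ 14 − 0 = 14 (mod 15).
    The inverse of 4 mod 15 is 4 (since 4·4 = 16 = 1·15 + 1), so t ≡ 4·14 = 56 ≡ 11 (mod 15).
    Then x = 0 + 4·11 = 44, valid modulo lcm(4, 15) = 60: x ≡ 44 (mod 60).
  Combine with x ≡ 2 (mod 9): gcd(60, 9) = 3; 2 - 44 = -42, which IS divisible by 3, so compatible.
    Write x = 44 + 60·t and substitute into x ≡ 2 (mod 9): 60·t ≡ 2 − 44 = -42 (mod 9).
    Divide the congruence (and modulus) by g = 3: 20·t ≡ -14 (mod 3).
    Reduce coefficients mod 3: 2·t ≡ 1 (mod 3).
    The inverse of 2 mod 3 is 2 (since 2·2 = 4 = 1·3 + 1), so t ≡ 2·1 = 2 ≡ 2 (mod 3).
    Then x = 44 + 60·2 = 164, valid modulo lcm(60, 9) = 180: x ≡ 164 (mod 180).
Verify: 164 mod 4 = 0, 164 mod 15 = 14, 164 mod 9 = 2.

x ≡ 164 (mod 180).


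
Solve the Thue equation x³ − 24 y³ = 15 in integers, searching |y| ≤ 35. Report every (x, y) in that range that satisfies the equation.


The equation is x³ - 24y³ = 15. For fixed y, x³ = 24·y³ + 15, so a solution requires the RHS to be a perfect cube.
Strategy: iterate y from -35 to 35, compute RHS = 24·y³ + 15, and check whether it is a (positive or negative) perfect cube.
Check small values of y:
  y = 0: RHS = 15 is not a perfect cube.
  y = 1: RHS = 39 is not a perfect cube.
  y = -1: RHS = -9 is not a perfect cube.
  y = 2: RHS = 207 is not a perfect cube.
  y = -2: RHS = -177 is not a perfect cube.
  y = 3: RHS = 663 is not a perfect cube.
  y = -3: RHS = -633 is not a perfect cube.
Continuing the search up to |y| = 35 finds no solutions either.
No (x, y) in the scanned range satisfies the equation.

No integer solutions with |y| ≤ 35.


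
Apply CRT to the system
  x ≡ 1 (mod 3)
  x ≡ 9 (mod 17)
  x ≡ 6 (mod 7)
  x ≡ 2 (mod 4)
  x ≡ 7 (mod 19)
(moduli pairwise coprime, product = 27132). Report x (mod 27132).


Product of moduli M = 3 · 17 · 7 · 4 · 19 = 27132.
Merge one congruence at a time:
  Start: x ≡ 1 (mod 3).
  Combine with x ≡ 9 (mod 17); new modulus lcm = 51.
    Write x = 1 + 3·t and substitute into x ≡ 9 (mod 17): 3·t ≡ 9 − 1 = 8 (mod 17).
    The inverse of 3 mod 17 is 6 (since 3·6 = 18 = 1·17 + 1), so t ≡ 6·8 = 48 ≡ 14 (mod 17).
    Then x = 1 + 3·14 = 43, valid modulo lcm(3, 17) = 51: x ≡ 43 (mod 51).
  Combine with x ≡ 6 (mod 7); new modulus lcm = 357.
    Write x = 43 + 51·t and substitute into x ≡ 6 (mod 7): 51·t ≡ 6 − 43 = -37 (mod 7).
    Reduce coefficients mod 7: 2·t ≡ 5 (mod 7).
    The inverse of 2 mod 7 is 4 (since 2·4 = 8 = 1·7 + 1), so t ≡ 4·5 = 20 ≡ 6 (mod 7).
    Then x = 43 + 51·6 = 349, valid modulo lcm(51, 7) = 357: x ≡ 349 (mod 357).
  Combine with x ≡ 2 (mod 4); new modulus lcm = 1428.
    Write x = 349 + 357·t and substitute into x ≡ 2 (mod 4): 357·t ≡ 2 − 349 = -347 (mod 4).
    Reduce coefficients mod 4: 1·t ≡ 1 (mod 4).
    So t ≡ 1 (mod 4).
    Then x = 349 + 357·1 = 706, valid modulo lcm(357, 4) = 1428: x ≡ 706 (mod 1428).
  Combine with x ≡ 7 (mod 19); new modulus lcm = 27132.
    Write x = 706 + 1428·t and substitute into x ≡ 7 (mod 19): 1428·t ≡ 7 − 706 = -699 (mod 19).
    Reduce coefficients mod 19: 3·t ≡ 4 (mod 19).
    The inverse of 3 mod 19 is 13 (since 3·13 = 39 = 2·19 + 1), so t ≡ 13·4 = 52 ≡ 14 (mod 19).
    Then x = 706 + 1428·14 = 20698, valid modulo lcm(1428, 19) = 27132: x ≡ 20698 (mod 27132).
Verify against each original: 20698 mod 3 = 1, 20698 mod 17 = 9, 20698 mod 7 = 6, 20698 mod 4 = 2, 20698 mod 19 = 7.

x ≡ 20698 (mod 27132).


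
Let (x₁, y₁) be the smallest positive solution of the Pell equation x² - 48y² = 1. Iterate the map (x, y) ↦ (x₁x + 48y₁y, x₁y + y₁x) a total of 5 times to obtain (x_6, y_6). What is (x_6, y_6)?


Step 1: Find the fundamental solution (x₁, y₁) of x² - 48y² = 1.
  Expand √48 as a continued fraction. a₀ = ⌊√48⌋ = 6; iterate m_{k+1} = d_k·a_k − m_k, d_{k+1} = (48 − m_{k+1}²)/d_k, a_{k+1} = ⌊(a₀ + m_{k+1})/d_{k+1}⌋ (starting m₀ = 0, d₀ = 1), with convergents p_k = a_k·p_{k-1} + p_{k-2}, q_k = a_k·q_{k-1} + q_{k-2} (p₋₁ = 1, q₋₁ = 0):
  k = 0: a₀ = 6; p₀/q₀ = 6/1; p₀² − 48·q₀² = 36 − 48 = -12.
  k = 1: m = 6, d = 12, a = ⌊(6 + 6)/12⌋ = 1; p/q = (1·6 + 1)/(1·1 + 0) = 7/1; p² − 48·q² = 49 − 48 = 1.
  The first convergent with p² − 48·q² = 1 gives the fundamental solution (x₁, y₁) = (7, 1).
Step 2: Apply the recurrence (x_{n+1}, y_{n+1}) = (x₁x_n + 48y₁y_n, x₁y_n + y₁x_n) repeatedly.
  From (x_1, y_1) = (7, 1): x_2 = 7·7 + 48·1·1 = 97; y_2 = 7·1 + 1·7 = 14.
  From (x_2, y_2) = (97, 14): x_3 = 7·97 + 48·1·14 = 1351; y_3 = 7·14 + 1·97 = 195.
  From (x_3, y_3) = (1351, 195): x_4 = 7·1351 + 48·1·195 = 18817; y_4 = 7·195 + 1·1351 = 2716.
  From (x_4, y_4) = (18817, 2716): x_5 = 7·18817 + 48·1·2716 = 262087; y_5 = 7·2716 + 1·18817 = 37829.
  From (x_5, y_5) = (262087, 37829): x_6 = 7·262087 + 48·1·37829 = 3650401; y_6 = 7·37829 + 1·262087 = 526890.
Step 3: Verify x_6² - 48·y_6² = 13325427460801 - 13325427460800 = 1 (should be 1). ✓

(x_1, y_1) = (7, 1); (x_6, y_6) = (3650401, 526890).


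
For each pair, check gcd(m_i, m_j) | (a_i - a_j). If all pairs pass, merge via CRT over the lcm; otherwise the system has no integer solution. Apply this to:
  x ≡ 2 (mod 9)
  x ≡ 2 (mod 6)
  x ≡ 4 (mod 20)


Moduli 9, 6, 20 are not pairwise coprime, so CRT works modulo lcm(m_i) when all pairwise compatibility conditions hold.
Pairwise compatibility: gcd(m_i, m_j) must divide a_i - a_j for every pair.
Merge one congruence at a time:
  Start: x ≡ 2 (mod 9).
  Combine with x ≡ 2 (mod 6): gcd(9, 6) = 3; 2 - 2 = 0, which IS divisible by 3, so compatible.
    Write x = 2 + 9·t and substitute into x ≡ 2 (mod 6): 9·t ≡ 2 − 2 = 0 (mod 6).
    Divide the congruence (and modulus) by g = 3: 3·t ≡ 0 (mod 2).
    Reduce coefficients mod 2: 1·t ≡ 0 (mod 2).
    So t ≡ 0 (mod 2).
    Then x = 2 + 9·0 = 2, valid modulo lcm(9, 6) = 18: x ≡ 2 (mod 18).
  Combine with x ≡ 4 (mod 20): gcd(18, 20) = 2; 4 - 2 = 2, which IS divisible by 2, so compatible.
    Write x = 2 + 18·t and substitute into x ≡ 4 (mod 20): 18·t ≡ 4 − 2 = 2 (mod 20).
    Divide the congruence (and modulus) by g = 2: 9·t ≡ 1 (mod 10).
    The inverse of 9 mod 10 is 9 (since 9·9 = 81 = 8·10 + 1), so t ≡ 9·1 = 9 ≡ 9 (mod 10).
    Then x = 2 + 18·9 = 164, valid modulo lcm(18, 20) = 180: x ≡ 164 (mod 180).
Verify: 164 mod 9 = 2, 164 mod 6 = 2, 164 mod 20 = 4.

x ≡ 164 (mod 180).
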